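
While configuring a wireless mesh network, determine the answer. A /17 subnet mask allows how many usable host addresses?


Given: subnet mask /17
Host bits = 32 - 17 = 15
Total addresses = 2^15 = 32768
Usable hosts = 32768 - 2 (network + broadcast) = 32766

32766


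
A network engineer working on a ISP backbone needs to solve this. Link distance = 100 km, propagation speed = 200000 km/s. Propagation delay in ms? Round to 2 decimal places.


Given: distance = 100 km, speed = 200000 km/s
Delay = distance / speed = 100 / 200000 seconds
Delay in ms = 100 * 1000 / 200000
Delay = 0.5000 ms
Rounded to 2 dp = 0.50 ms

0.50


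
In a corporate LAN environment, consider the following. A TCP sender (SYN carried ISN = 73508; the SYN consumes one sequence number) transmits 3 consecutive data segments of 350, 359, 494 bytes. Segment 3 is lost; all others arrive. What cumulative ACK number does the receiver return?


SYN uses sequence number 73508; first data byte = ISN + 1 = 73509.
Segment 1: SEQ = 73509, len = 350 B, covers [73509, 73858]
Segment 2: SEQ = 73859, len = 359 B, covers [73859, 74217]
Segment 3: SEQ = 74218, len = 494 B, covers [74218, 74711] [LOST]
In-order data received: bytes [73509, 74217] (segments 1..2).
Segment 3 missing -> gap begins at byte 74218.
Cumulative ACK = next expected in-order byte = 73509 + 350 + 359 = 74218

74218


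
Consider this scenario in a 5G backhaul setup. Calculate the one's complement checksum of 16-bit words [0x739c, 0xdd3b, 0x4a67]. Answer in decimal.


Given words: [0x739c, 0xdd3b, 0x4a67]
Step 1: Sum all words
Raw sum = 29596 + 56635 + 19047 = 105278
Step 2: Fold carry: (39742 + 1) = 39743
One's complement = ~39743 & 0xFFFF = 25792

25792


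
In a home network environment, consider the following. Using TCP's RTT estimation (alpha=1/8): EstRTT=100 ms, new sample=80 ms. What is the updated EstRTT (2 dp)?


Given: EstRTT = 100 ms, SampleRTT = 80 ms, alpha = 1/8
New EstRTT = (1 - alpha) * EstRTT + alpha * SampleRTT
(7/8) * 100 = 87.5
(1/8) * 80 = 10
New EstRTT = 87.5 + 10 = 97.5 ms -> 97.50 ms (2 dp)

97.50


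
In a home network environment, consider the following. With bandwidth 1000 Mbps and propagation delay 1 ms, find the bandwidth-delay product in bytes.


Given: bandwidth = 1000 Mbps, delay = 1 ms
BDP in bits = 1000 * 10^6 * 1 / 1000
BDP in bits = 1000000
BDP in bytes = 1000000 / 8 = 125000

125000


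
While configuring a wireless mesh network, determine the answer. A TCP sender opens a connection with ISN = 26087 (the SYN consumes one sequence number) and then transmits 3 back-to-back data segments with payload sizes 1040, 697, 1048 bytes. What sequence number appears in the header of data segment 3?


The SYN occupies sequence number ISN = 26087, so the first data byte is ISN + 1 = 26088.
SEQ of data segment i = (ISN + 1) + sum of payload sizes of segments 1..i-1.
Segment 1: SEQ = 26088, payload = 1040 bytes
Segment 2: SEQ = 27128, payload = 697 bytes
Segment 3: SEQ = 27825, payload = 1048 bytes
SEQ of segment 3 = 26088 + 1040 + 697 = 27825

27825


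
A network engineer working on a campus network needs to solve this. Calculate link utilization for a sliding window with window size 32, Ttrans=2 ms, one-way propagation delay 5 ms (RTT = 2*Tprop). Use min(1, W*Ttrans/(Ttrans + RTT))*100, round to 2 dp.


Given: W = 32, Ttrans = 2 ms, RTT = 10 ms (= 2 * Tprop, Tprop = 5 ms)
Cycle time = Ttrans + RTT = 2 + 10 = 12 ms (first packet sent until its ACK returns)
W * Ttrans = 32 * 2 = 64 ms of sending per cycle
W * Ttrans / (Ttrans + RTT) = 64 / 12 = 5.333333
U = min(1, 5.333333) = 1.000000
U% = 100.00%

100.00


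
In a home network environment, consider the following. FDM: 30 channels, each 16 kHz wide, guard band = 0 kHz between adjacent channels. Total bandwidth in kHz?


Given: 30 channels, 16 kHz each, guard = 0 kHz
Channel bandwidth = 30 * 16 = 480 kHz
Guard bands = 29 gaps * 0 kHz = 0 kHz
Total = 480 + 0 = 480 kHz

480


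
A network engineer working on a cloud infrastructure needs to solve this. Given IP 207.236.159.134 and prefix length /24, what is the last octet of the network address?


Given: IP = 207.236.159.134, prefix = /24
Subnet mask = 255.255.255.0
Last octet of IP: 134
Last octet of mask: 0
Network last octet = 134 AND 0 = 0

0


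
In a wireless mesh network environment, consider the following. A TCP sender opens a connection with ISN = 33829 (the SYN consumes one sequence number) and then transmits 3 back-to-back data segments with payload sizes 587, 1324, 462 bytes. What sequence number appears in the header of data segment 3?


The SYN occupies sequence number ISN = 33829, so the first data byte is ISN + 1 = 33830.
SEQ of data segment i = (ISN + 1) + sum of payload sizes of segments 1..i-1.
Segment 1: SEQ = 33830, payload = 587 bytes
Segment 2: SEQ = 34417, payload = 1324 bytes
Segment 3: SEQ = 35741, payload = 462 bytes
SEQ of segment 3 = 33830 + 587 + 1324 = 35741

35741


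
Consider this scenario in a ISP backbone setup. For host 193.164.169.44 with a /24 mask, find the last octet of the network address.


Given: IP = 193.164.169.44, prefix = /24
Subnet mask = 255.255.255.0
Last octet of IP: 44
Last octet of mask: 0
Network last octet = 44 AND 0 = 0

0


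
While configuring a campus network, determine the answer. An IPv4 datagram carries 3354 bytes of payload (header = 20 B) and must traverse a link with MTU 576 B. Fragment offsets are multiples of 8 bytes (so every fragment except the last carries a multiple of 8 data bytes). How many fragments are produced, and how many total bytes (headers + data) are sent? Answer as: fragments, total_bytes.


Max data per non-final fragment = floor((MTU - header)/8)*8 = floor((576 - 20)/8)*8 = floor(556/8)*8 = 552 B
Final fragment needs no 8-byte alignment: it can carry up to MTU - header = 556 B
Non-final fragments needed = ceil((payload - 556) / 552) = ceil(2798/552) = ceil(5.0688) = 6
Number of fragments = 6 + 1 = 7
Fragment sizes (data): 6 * 552 B + 42 B (last, 42 <= 556 OK)
Total bytes sent = payload + n_frags * header = 3354 + 7*20 = 3354 + 140 = 3494 B

7, 3494


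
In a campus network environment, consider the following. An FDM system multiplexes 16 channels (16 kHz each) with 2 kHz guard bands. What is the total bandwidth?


Given: 16 channels, 16 kHz each, guard = 2 kHz
Channel bandwidth = 16 * 16 = 256 kHz
Guard bands = 15 gaps * 2 kHz = 30 kHz
Total = 256 + 30 = 286 kHz

286


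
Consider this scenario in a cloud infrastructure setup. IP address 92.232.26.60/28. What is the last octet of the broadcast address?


Given: IP = 92.232.26.60, prefix = /28
Host bits = 32 - 28 = 4
Network last octet = 60 AND mask = 48
Host part size = 2^4 - 1 = 15
Broadcast last octet = 48 OR 15 = 63

63


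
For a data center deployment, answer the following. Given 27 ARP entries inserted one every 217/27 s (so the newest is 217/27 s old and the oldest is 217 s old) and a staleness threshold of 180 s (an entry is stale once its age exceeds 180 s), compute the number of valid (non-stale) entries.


Ages are k * 217/27 s for k = 1..27 (spacing = 8.0370 s).
Entry k is valid iff k * 217/27 <= 180 iff k <= 27 * 180 / 217 = 22.3963
n_valid = floor(22.3963) = 22
(n_stale = 27 - 22 = 5)

22


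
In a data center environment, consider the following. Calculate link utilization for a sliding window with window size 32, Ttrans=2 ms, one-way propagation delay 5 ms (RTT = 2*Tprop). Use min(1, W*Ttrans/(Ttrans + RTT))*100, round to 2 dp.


Given: W = 32, Ttrans = 2 ms, RTT = 10 ms (= 2 * Tprop, Tprop = 5 ms)
Cycle time = Ttrans + RTT = 2 + 10 = 12 ms (first packet sent until its ACK returns)
W * Ttrans = 32 * 2 = 64 ms of sending per cycle
W * Ttrans / (Ttrans + RTT) = 64 / 12 = 5.333333
U = min(1, 5.333333) = 1.000000
U% = 100.00%

100.00


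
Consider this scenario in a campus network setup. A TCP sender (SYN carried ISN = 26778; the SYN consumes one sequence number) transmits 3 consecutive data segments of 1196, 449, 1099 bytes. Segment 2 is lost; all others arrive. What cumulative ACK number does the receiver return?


SYN uses sequence number 26778; first data byte = ISN + 1 = 26779.
Segment 1: SEQ = 26779, len = 1196 B, covers [26779, 27974]
Segment 2: SEQ = 27975, len = 449 B, covers [27975, 28423] [LOST]
Segment 3: SEQ = 28424, len = 1099 B, covers [28424, 29522]
In-order data received: bytes [26779, 27974] (segments 1..1).
Segment 2 missing -> gap begins at byte 27975; later segments buffered out of order.
Cumulative ACK = next expected in-order byte = 26779 + 1196 = 27975

27975


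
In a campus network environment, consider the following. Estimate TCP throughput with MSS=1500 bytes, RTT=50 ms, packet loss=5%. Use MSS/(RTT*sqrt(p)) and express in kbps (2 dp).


Given: MSS = 1500 bytes, RTT = 50 ms, loss = 5%
RTT in seconds = 50 / 1000 = 0.05
Loss rate = 5% = 0.05
sqrt(loss) = sqrt(0.05) = 0.223606797750
Throughput (bytes/s) = 1500 / (0.05 * 0.223606797750) = 134164.0786
Throughput (kbps) = 134164.0786 * 8 / 1000 = 1073.312629 -> 1073.31 kbps (2 dp)

1073.31


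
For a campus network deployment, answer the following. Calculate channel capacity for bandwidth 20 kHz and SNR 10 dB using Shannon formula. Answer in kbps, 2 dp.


Given: B = 20 kHz, SNR = 10 dB
SNR linear = 10^(10/10) = 10
1 + SNR = 11
log2(11) = 3.4594316186
C = 20 * 1000 * 3.4594316186 = 69188.6324 bps
C = 69.188632 kbps -> 69.19 kbps (2 dp)

69.19


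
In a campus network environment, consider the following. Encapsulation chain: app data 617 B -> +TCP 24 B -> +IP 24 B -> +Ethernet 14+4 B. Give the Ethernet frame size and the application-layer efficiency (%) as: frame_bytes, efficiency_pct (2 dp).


TCP segment = 617 + 24 = 641 B
IP packet = 641 + 24 = 665 B
Ethernet frame = 665 + 14 + 4 = 683 B
Efficiency = app / frame = 617 / 683 = 0.903367 = 90.3367% -> 90.34% (2 dp)

683, 90.34


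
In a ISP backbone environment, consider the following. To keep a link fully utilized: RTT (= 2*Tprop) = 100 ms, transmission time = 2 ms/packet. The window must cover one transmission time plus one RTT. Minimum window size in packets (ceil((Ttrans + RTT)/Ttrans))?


Given: Ttrans = 2 ms, RTT = 100 ms (= 2 * Tprop, Tprop = 50 ms)
Time until first ACK returns = Ttrans + RTT = 2 + 100 = 102 ms
Need W * Ttrans >= Ttrans + RTT  ->  W >= (Ttrans + RTT) / Ttrans
(Ttrans + RTT) / Ttrans = 102 / 2 = 51
W_min = ceil(51) = 51

51


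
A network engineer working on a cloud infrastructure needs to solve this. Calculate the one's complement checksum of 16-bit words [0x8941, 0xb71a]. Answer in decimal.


Given words: [0x8941, 0xb71a]
Step 1: Sum all words
Raw sum = 35137 + 46874 = 82011
Step 2: Fold carry: (16475 + 1) = 16476
One's complement = ~16476 & 0xFFFF = 49059

49059


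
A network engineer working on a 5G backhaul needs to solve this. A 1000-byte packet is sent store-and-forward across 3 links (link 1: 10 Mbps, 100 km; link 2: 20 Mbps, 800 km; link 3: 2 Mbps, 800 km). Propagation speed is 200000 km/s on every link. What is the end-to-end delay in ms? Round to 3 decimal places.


Packet = 1000 bytes = 8000 bits. Store-and-forward: sum (t_trans + t_prop) per link.
Link 1: t_trans = 8000/(10*10^6) s = 0.8000 ms; t_prop = 100/200000 s = 0.5000 ms; subtotal = 1.3000 ms
Link 2: t_trans = 8000/(20*10^6) s = 0.4000 ms; t_prop = 800/200000 s = 4.0000 ms; subtotal = 4.4000 ms
Link 3: t_trans = 8000/(2*10^6) s = 4.0000 ms; t_prop = 800/200000 s = 4.0000 ms; subtotal = 8.0000 ms
End-to-end = 1.3000 + 4.4000 + 8.0000 = 13.7000 ms -> 13.700 ms (3 dp)

13.700


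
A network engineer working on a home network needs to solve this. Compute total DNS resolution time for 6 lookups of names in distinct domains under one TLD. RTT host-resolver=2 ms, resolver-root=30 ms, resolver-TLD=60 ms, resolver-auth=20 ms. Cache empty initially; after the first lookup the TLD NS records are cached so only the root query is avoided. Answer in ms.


Lookup 1 (cold cache): local + root + TLD + auth = 2 + 30 + 60 + 20 = 112 ms
Lookups 2..6 (TLD NS cached -> skip root; new domain -> still ask TLD and auth): local + TLD + auth = 2 + 60 + 20 = 82 ms each
Remaining 5 lookups: 5 * 82 = 410 ms
Total = 112 + 410 = 522 ms

522


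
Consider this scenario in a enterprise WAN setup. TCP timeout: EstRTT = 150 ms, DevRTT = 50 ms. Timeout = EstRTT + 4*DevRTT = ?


Given: EstRTT = 150 ms, DevRTT = 50 ms
Timeout = EstRTT + 4 * DevRTT
4 * DevRTT = 4 * 50 = 200
Timeout = 150 + 200 = 350 ms

350


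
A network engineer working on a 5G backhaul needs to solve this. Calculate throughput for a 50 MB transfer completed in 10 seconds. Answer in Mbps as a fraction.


Given: file = 50 MB, time = 10 s
File in Mb = 50 * 8 = 400 Mb
Throughput = 400 / 10 Mbps
Throughput = 40 Mbps

40


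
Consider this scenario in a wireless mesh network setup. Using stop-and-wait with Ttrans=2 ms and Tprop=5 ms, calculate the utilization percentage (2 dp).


Given: Ttrans = 2 ms, Tprop = 5 ms
RTT = 2 * Tprop = 2 * 5 = 10 ms
U = Ttrans / (Ttrans + RTT)
U = 2 / (2 + 10)
U = 2 / 12 = 0.166667
U% = 16.67%

16.67


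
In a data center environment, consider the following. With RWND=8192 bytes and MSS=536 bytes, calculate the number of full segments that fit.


Given: RWND = 8192 bytes, MSS = 536 bytes
Full segments = floor(RWND / MSS)
Full segments = floor(8192 / 536)
Full segments = floor(15.2836) = 15

15


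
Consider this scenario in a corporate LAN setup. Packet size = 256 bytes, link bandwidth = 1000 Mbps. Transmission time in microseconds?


Given: packet = 256 bytes, bandwidth = 1000 Mbps
Packet in bits = 256 * 8 = 2048 bits
Bandwidth = 1000 * 10^6 = 1000000000 bps
Time = 2048 / 1000000000 seconds
Time in us = 2048 * 10^6 / 1000000000 = 2.048

2.048


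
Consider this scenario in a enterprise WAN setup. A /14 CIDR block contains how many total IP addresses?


Given: CIDR prefix /14
Host bits = 32 - 14 = 18
Total addresses = 2^18 = 262144

262144


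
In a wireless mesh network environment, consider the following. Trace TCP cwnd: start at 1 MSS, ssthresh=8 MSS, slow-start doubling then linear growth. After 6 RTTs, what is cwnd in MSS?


RTT 0: cwnd = 1 MSS (initial)
RTT 1: cwnd = 2 MSS (slow start, doubled)
RTT 2: cwnd = 4 MSS (slow start, doubled)
RTT 3: cwnd = 8 MSS (slow start, doubled)
RTT 4: cwnd = 9 MSS (congestion avoidance, +1)
RTT 5: cwnd = 10 MSS (congestion avoidance, +1)
RTT 6: cwnd = 11 MSS (congestion avoidance, +1)

11


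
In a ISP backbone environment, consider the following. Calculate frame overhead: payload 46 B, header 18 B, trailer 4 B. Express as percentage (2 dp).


Given: payload = 46 B, header = 18 B, trailer = 4 B
Overhead bytes = header + trailer = 18 + 4 = 22
Total frame = payload + overhead = 46 + 22 = 68
Overhead % = 22 / 68 * 100 = 32.3529% -> 32.35% (2 dp)

32.35


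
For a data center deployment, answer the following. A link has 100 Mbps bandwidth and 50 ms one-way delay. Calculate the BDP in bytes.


Given: bandwidth = 100 Mbps, delay = 50 ms
BDP in bits = 100 * 10^6 * 50 / 1000
BDP in bits = 5000000
BDP in bytes = 5000000 / 8 = 625000

625000


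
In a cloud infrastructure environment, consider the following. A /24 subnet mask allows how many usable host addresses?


Given: subnet mask /24
Host bits = 32 - 24 = 8
Total addresses = 2^8 = 256
Usable hosts = 256 - 2 (network + broadcast) = 254

254


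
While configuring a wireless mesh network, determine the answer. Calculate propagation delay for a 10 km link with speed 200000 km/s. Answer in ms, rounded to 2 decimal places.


Given: distance = 10 km, speed = 200000 km/s
Delay = distance / speed = 10 / 200000 seconds
Delay in ms = 10 * 1000 / 200000
Delay = 0.0500 ms
Rounded to 2 dp = 0.05 ms

0.05


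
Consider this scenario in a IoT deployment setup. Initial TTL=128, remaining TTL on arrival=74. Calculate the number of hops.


Given: initial TTL = 128, received TTL = 74
Hops = initial TTL - received TTL
Hops = 128 - 74 = 54

54


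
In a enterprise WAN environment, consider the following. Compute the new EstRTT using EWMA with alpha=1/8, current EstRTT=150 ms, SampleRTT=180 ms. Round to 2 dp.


Given: EstRTT = 150 ms, SampleRTT = 180 ms, alpha = 1/8
New EstRTT = (1 - alpha) * EstRTT + alpha * SampleRTT
(7/8) * 150 = 131.25
(1/8) * 180 = 22.5
New EstRTT = 131.25 + 22.5 = 153.75 ms -> 153.75 ms (2 dp)

153.75


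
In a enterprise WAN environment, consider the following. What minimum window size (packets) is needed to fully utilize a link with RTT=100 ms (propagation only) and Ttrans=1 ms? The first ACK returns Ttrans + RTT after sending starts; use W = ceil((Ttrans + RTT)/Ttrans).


Given: Ttrans = 1 ms, RTT = 100 ms (= 2 * Tprop, Tprop = 50 ms)
Time until first ACK returns = Ttrans + RTT = 1 + 100 = 101 ms
Need W * Ttrans >= Ttrans + RTT  ->  W >= (Ttrans + RTT) / Ttrans
(Ttrans + RTT) / Ttrans = 101 / 1 = 101
W_min = ceil(101) = 101

101


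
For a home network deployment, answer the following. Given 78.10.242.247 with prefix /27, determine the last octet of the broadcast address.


Given: IP = 78.10.242.247, prefix = /27
Host bits = 32 - 27 = 5
Network last octet = 247 AND mask = 224
Host part size = 2^5 - 1 = 31
Broadcast last octet = 224 OR 31 = 255

255


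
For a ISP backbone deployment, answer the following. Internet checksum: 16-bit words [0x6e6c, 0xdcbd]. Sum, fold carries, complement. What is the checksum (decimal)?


Given words: [0x6e6c, 0xdcbd]
Step 1: Sum all words
Raw sum = 28268 + 56509 = 84777
Step 2: Fold carry: (19241 + 1) = 19242
One's complement = ~19242 & 0xFFFF = 46293

46293


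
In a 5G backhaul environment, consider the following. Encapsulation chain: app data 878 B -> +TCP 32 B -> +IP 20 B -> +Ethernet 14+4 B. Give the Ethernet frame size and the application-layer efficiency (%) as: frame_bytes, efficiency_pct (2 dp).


TCP segment = 878 + 32 = 910 B
IP packet = 910 + 20 = 930 B
Ethernet frame = 930 + 14 + 4 = 948 B
Efficiency = app / frame = 878 / 948 = 0.926160 = 92.6160% -> 92.62% (2 dp)

948, 92.62


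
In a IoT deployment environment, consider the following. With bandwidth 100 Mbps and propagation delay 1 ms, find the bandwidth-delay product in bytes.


Given: bandwidth = 100 Mbps, delay = 1 ms
BDP in bits = 100 * 10^6 * 1 / 1000
BDP in bits = 100000
BDP in bytes = 100000 / 8 = 12500

12500


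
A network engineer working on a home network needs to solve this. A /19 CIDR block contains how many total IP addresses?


Given: CIDR prefix /19
Host bits = 32 - 19 = 13
Total addresses = 2^13 = 8192

8192


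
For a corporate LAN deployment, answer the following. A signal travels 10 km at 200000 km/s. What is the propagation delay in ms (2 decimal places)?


Given: distance = 10 km, speed = 200000 km/s
Delay = distance / speed = 10 / 200000 seconds
Delay in ms = 10 * 1000 / 200000
Delay = 0.0500 ms
Rounded to 2 dp = 0.05 ms

0.05


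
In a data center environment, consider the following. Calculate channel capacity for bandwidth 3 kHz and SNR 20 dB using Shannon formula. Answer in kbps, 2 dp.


Given: B = 3 kHz, SNR = 20 dB
SNR linear = 10^(20/10) = 100
1 + SNR = 101
log2(101) = 6.6582114828
C = 3 * 1000 * 6.6582114828 = 19974.6344 bps
C = 19.974634 kbps -> 19.97 kbps (2 dp)

19.97


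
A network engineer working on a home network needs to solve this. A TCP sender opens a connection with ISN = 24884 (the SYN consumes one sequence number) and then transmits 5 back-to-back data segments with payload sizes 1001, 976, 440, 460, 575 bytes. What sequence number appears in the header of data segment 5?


The SYN occupies sequence number ISN = 24884, so the first data byte is ISN + 1 = 24885.
SEQ of data segment i = (ISN + 1) + sum of payload sizes of segments 1..i-1.
Segment 1: SEQ = 24885, payload = 1001 bytes
Segment 2: SEQ = 25886, payload = 976 bytes
Segment 3: SEQ = 26862, payload = 440 bytes
Segment 4: SEQ = 27302, payload = 460 bytes
Segment 5: SEQ = 27762, payload = 575 bytes
SEQ of segment 5 = 24885 + 1001 + 976 + 440 + 460 = 27762

27762


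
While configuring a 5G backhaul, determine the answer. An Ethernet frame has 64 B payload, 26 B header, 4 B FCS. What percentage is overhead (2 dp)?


Given: payload = 64 B, header = 26 B, trailer = 4 B
Overhead bytes = header + trailer = 26 + 4 = 30
Total frame = payload + overhead = 64 + 30 = 94
Overhead % = 30 / 94 * 100 = 31.9149% -> 31.91% (2 dp)

31.91


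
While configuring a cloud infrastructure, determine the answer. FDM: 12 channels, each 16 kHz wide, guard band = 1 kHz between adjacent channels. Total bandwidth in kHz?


Given: 12 channels, 16 kHz each, guard = 1 kHz
Channel bandwidth = 12 * 16 = 192 kHz
Guard bands = 11 gaps * 1 kHz = 11 kHz
Total = 192 + 11 = 203 kHz

203


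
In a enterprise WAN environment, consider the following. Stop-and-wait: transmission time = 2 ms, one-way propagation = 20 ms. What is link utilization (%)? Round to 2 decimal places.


Given: Ttrans = 2 ms, Tprop = 20 ms
RTT = 2 * Tprop = 2 * 20 = 40 ms
U = Ttrans / (Ttrans + RTT)
U = 2 / (2 + 40)
U = 2 / 42 = 0.047619
U% = 4.76%

4.76


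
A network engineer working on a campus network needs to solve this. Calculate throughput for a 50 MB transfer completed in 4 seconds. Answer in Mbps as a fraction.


Given: file = 50 MB, time = 4 s
File in Mb = 50 * 8 = 400 Mb
Throughput = 400 / 4 Mbps
Throughput = 100 Mbps

100


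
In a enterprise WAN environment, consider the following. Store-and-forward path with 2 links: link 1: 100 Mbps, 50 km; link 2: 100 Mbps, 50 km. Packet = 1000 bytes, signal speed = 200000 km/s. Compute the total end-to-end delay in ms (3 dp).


Packet = 1000 bytes = 8000 bits. Store-and-forward: sum (t_trans + t_prop) per link.
Link 1: t_trans = 8000/(100*10^6) s = 0.0800 ms; t_prop = 50/200000 s = 0.2500 ms; subtotal = 0.3300 ms
Link 2: t_trans = 8000/(100*10^6) s = 0.0800 ms; t_prop = 50/200000 s = 0.2500 ms; subtotal = 0.3300 ms
End-to-end = 0.3300 + 0.3300 = 0.6600 ms -> 0.660 ms (3 dp)

0.660


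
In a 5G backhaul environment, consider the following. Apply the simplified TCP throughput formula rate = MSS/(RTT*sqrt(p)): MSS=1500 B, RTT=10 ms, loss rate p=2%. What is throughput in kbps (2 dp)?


Given: MSS = 1500 bytes, RTT = 10 ms, loss = 2%
RTT in seconds = 10 / 1000 = 0.01
Loss rate = 2% = 0.02
sqrt(loss) = sqrt(0.02) = 0.141421356237
Throughput (bytes/s) = 1500 / (0.01 * 0.141421356237) = 1060660.1718
Throughput (kbps) = 1060660.1718 * 8 / 1000 = 8485.281374 -> 8485.28 kbps (2 dp)

8485.28


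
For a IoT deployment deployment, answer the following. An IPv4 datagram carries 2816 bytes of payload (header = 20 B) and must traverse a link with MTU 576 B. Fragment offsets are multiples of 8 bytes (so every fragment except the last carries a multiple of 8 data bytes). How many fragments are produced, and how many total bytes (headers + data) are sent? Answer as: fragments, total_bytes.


Max data per non-final fragment = floor((MTU - header)/8)*8 = floor((576 - 20)/8)*8 = floor(556/8)*8 = 552 B
Final fragment needs no 8-byte alignment: it can carry up to MTU - header = 556 B
Non-final fragments needed = ceil((payload - 556) / 552) = ceil(2260/552) = ceil(4.0942) = 5
Number of fragments = 5 + 1 = 6
Fragment sizes (data): 5 * 552 B + 56 B (last, 56 <= 556 OK)
Total bytes sent = payload + n_frags * header = 2816 + 6*20 = 2816 + 120 = 2936 B

6, 2936


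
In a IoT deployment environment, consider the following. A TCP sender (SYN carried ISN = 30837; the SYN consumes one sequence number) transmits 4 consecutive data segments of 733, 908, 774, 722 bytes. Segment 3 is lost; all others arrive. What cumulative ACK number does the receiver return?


SYN uses sequence number 30837; first data byte = ISN + 1 = 30838.
Segment 1: SEQ = 30838, len = 733 B, covers [30838, 31570]
Segment 2: SEQ = 31571, len = 908 B, covers [31571, 32478]
Segment 3: SEQ = 32479, len = 774 B, covers [32479, 33252] [LOST]
Segment 4: SEQ = 33253, len = 722 B, covers [33253, 33974]
In-order data received: bytes [30838, 32478] (segments 1..2).
Segment 3 missing -> gap begins at byte 32479; later segments buffered out of order.
Cumulative ACK = next expected in-order byte = 30838 + 733 + 908 = 32479

32479


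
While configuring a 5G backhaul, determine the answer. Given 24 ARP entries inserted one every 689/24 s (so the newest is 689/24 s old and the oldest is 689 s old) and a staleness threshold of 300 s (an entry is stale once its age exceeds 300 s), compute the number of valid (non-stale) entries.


Ages are k * 689/24 s for k = 1..24 (spacing = 28.7083 s).
Entry k is valid iff k * 689/24 <= 300 iff k <= 24 * 300 / 689 = 10.4499
n_valid = floor(10.4499) = 10
(n_stale = 24 - 10 = 14)

10


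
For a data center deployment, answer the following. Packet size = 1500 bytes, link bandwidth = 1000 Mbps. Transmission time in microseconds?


Given: packet = 1500 bytes, bandwidth = 1000 Mbps
Packet in bits = 1500 * 8 = 12000 bits
Bandwidth = 1000 * 10^6 = 1000000000 bps
Time = 12000 / 1000000000 seconds
Time in us = 12000 * 10^6 / 1000000000 = 12

12


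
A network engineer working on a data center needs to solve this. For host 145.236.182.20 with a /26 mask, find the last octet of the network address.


Given: IP = 145.236.182.20, prefix = /26
Subnet mask = 255.255.255.192
Last octet of IP: 20
Last octet of mask: 192
Network last octet = 20 AND 192 = 0

0


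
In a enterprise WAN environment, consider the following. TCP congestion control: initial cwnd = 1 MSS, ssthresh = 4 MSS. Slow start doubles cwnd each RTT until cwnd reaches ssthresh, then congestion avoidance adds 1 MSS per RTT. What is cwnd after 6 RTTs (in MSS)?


RTT 0: cwnd = 1 MSS (initial)
RTT 1: cwnd = 2 MSS (slow start, doubled)
RTT 2: cwnd = 4 MSS (slow start, doubled)
RTT 3: cwnd = 5 MSS (congestion avoidance, +1)
RTT 4: cwnd = 6 MSS (congestion avoidance, +1)
RTT 5: cwnd = 7 MSS (congestion avoidance, +1)
RTT 6: cwnd = 8 MSS (congestion avoidance, +1)

8


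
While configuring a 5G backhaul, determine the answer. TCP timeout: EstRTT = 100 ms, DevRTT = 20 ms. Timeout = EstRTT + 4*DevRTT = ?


Given: EstRTT = 100 ms, DevRTT = 20 ms
Timeout = EstRTT + 4 * DevRTT
4 * DevRTT = 4 * 20 = 80
Timeout = 100 + 80 = 180 ms

180


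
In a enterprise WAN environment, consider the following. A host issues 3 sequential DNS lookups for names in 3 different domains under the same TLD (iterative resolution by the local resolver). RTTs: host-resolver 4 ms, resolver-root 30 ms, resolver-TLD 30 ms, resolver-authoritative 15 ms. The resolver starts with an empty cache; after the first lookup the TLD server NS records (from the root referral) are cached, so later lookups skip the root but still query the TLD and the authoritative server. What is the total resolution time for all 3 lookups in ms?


Lookup 1 (cold cache): local + root + TLD + auth = 4 + 30 + 30 + 15 = 79 ms
Lookups 2..3 (TLD NS cached -> skip root; new domain -> still ask TLD and auth): local + TLD + auth = 4 + 30 + 15 = 49 ms each
Remaining 2 lookups: 2 * 49 = 98 ms
Total = 79 + 98 = 177 ms

177


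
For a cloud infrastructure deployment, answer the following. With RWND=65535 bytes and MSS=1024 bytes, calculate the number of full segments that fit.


Given: RWND = 65535 bytes, MSS = 1024 bytes
Full segments = floor(RWND / MSS)
Full segments = floor(65535 / 1024)
Full segments = floor(63.999) = 63

63


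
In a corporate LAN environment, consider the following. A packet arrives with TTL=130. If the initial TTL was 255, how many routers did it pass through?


Given: initial TTL = 255, received TTL = 130
Hops = initial TTL - received TTL
Hops = 255 - 130 = 125

125


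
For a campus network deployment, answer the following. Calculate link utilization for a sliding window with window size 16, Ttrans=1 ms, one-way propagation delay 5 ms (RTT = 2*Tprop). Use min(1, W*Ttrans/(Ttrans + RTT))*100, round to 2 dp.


Given: W = 16, Ttrans = 1 ms, RTT = 10 ms (= 2 * Tprop, Tprop = 5 ms)
Cycle time = Ttrans + RTT = 1 + 10 = 11 ms (first packet sent until its ACK returns)
W * Ttrans = 16 * 1 = 16 ms of sending per cycle
W * Ttrans / (Ttrans + RTT) = 16 / 11 = 1.454545
U = min(1, 1.454545) = 1.000000
U% = 100.00%

100.00


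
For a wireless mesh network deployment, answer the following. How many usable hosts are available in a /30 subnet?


Given: subnet mask /30
Host bits = 32 - 30 = 2
Total addresses = 2^2 = 4
Usable hosts = 4 - 2 (network + broadcast) = 2

2


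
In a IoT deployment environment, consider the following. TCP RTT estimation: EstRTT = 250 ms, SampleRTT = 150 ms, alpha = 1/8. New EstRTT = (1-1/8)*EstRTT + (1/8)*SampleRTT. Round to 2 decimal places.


Given: EstRTT = 250 ms, SampleRTT = 150 ms, alpha = 1/8
New EstRTT = (1 - alpha) * EstRTT + alpha * SampleRTT
(7/8) * 250 = 218.75
(1/8) * 150 = 18.75
New EstRTT = 218.75 + 18.75 = 237.5 ms -> 237.50 ms (2 dp)

237.50


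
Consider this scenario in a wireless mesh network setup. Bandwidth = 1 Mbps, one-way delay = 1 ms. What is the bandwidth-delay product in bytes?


Given: bandwidth = 1 Mbps, delay = 1 ms
BDP in bits = 1 * 10^6 * 1 / 1000
BDP in bits = 1000
BDP in bytes = 1000 / 8 = 125

125


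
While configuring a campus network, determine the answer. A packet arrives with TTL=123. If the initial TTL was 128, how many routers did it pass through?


Given: initial TTL = 128, received TTL = 123
Hops = initial TTL - received TTL
Hops = 128 - 123 = 5

5


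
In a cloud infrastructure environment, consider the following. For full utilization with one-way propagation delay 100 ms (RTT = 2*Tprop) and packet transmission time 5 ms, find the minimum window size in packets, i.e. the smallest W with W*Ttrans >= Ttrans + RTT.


Given: Ttrans = 5 ms, RTT = 200 ms (= 2 * Tprop, Tprop = 100 ms)
Time until first ACK returns = Ttrans + RTT = 5 + 200 = 205 ms
Need W * Ttrans >= Ttrans + RTT  ->  W >= (Ttrans + RTT) / Ttrans
(Ttrans + RTT) / Ttrans = 205 / 5 = 41
W_min = ceil(41) = 41

41


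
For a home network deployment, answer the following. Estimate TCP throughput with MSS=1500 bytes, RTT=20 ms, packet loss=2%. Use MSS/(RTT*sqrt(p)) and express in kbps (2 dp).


Given: MSS = 1500 bytes, RTT = 20 ms, loss = 2%
RTT in seconds = 20 / 1000 = 0.02
Loss rate = 2% = 0.02
sqrt(loss) = sqrt(0.02) = 0.141421356237
Throughput (bytes/s) = 1500 / (0.02 * 0.141421356237) = 530330.0859
Throughput (kbps) = 530330.0859 * 8 / 1000 = 4242.640687 -> 4242.64 kbps (2 dp)

4242.64


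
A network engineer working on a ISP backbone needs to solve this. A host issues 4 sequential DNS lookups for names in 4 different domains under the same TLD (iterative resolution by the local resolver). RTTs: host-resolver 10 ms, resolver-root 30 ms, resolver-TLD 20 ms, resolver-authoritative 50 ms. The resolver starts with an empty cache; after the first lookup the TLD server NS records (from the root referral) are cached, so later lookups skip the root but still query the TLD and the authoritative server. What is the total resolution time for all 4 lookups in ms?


Lookup 1 (cold cache): local + root + TLD + auth = 10 + 30 + 20 + 50 = 110 ms
Lookups 2..4 (TLD NS cached -> skip root; new domain -> still ask TLD and auth): local + TLD + auth = 10 + 20 + 50 = 80 ms each
Remaining 3 lookups: 3 * 80 = 240 ms
Total = 110 + 240 = 350 ms

350


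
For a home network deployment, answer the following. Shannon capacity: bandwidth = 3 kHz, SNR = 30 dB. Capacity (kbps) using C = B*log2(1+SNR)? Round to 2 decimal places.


Given: B = 3 kHz, SNR = 30 dB
SNR linear = 10^(30/10) = 1000
1 + SNR = 1001
log2(1001) = 9.9672262588
C = 3 * 1000 * 9.9672262588 = 29901.6788 bps
C = 29.901679 kbps -> 29.90 kbps (2 dp)

29.90


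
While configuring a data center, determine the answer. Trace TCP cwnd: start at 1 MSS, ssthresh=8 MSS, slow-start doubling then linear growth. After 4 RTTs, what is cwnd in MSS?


RTT 0: cwnd = 1 MSS (initial)
RTT 1: cwnd = 2 MSS (slow start, doubled)
RTT 2: cwnd = 4 MSS (slow start, doubled)
RTT 3: cwnd = 8 MSS (slow start, doubled)
RTT 4: cwnd = 9 MSS (congestion avoidance, +1)

9


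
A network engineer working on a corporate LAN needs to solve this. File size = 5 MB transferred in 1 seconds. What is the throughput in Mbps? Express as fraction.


Given: file = 5 MB, time = 1 s
File in Mb = 5 * 8 = 40 Mb
Throughput = 40 / 1 Mbps
Throughput = 40 Mbps

40


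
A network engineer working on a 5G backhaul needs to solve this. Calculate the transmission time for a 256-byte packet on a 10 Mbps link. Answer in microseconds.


Given: packet = 256 bytes, bandwidth = 10 Mbps
Packet in bits = 256 * 8 = 2048 bits
Bandwidth = 10 * 10^6 = 10000000 bps
Time = 2048 / 10000000 seconds
Time in us = 2048 * 10^6 / 10000000 = 204.8

204.8


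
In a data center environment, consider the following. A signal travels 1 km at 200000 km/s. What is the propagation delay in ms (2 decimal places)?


Given: distance = 1 km, speed = 200000 km/s
Delay = distance / speed = 1 / 200000 seconds
Delay in ms = 1 * 1000 / 200000
Delay = 0.0050 ms
Rounded to 2 dp = 0.01 ms

0.01


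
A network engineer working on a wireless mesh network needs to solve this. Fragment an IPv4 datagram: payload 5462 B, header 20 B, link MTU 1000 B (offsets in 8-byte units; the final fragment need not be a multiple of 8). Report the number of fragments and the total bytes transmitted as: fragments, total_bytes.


Max data per non-final fragment = floor((MTU - header)/8)*8 = floor((1000 - 20)/8)*8 = floor(980/8)*8 = 976 B
Final fragment needs no 8-byte alignment: it can carry up to MTU - header = 980 B
Non-final fragments needed = ceil((payload - 980) / 976) = ceil(4482/976) = ceil(4.5922) = 5
Number of fragments = 5 + 1 = 6
Fragment sizes (data): 5 * 976 B + 582 B (last, 582 <= 980 OK)
Total bytes sent = payload + n_frags * header = 5462 + 6*20 = 5462 + 120 = 5582 B

6, 5582


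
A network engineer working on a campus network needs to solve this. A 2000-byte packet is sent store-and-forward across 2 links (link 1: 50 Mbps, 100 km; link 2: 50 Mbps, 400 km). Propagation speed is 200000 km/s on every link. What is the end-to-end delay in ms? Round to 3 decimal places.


Packet = 2000 bytes = 16000 bits. Store-and-forward: sum (t_trans + t_prop) per link.
Link 1: t_trans = 16000/(50*10^6) s = 0.3200 ms; t_prop = 100/200000 s = 0.5000 ms; subtotal = 0.8200 ms
Link 2: t_trans = 16000/(50*10^6) s = 0.3200 ms; t_prop = 400/200000 s = 2.0000 ms; subtotal = 2.3200 ms
End-to-end = 0.8200 + 2.3200 = 3.1400 ms -> 3.140 ms (3 dp)

3.140


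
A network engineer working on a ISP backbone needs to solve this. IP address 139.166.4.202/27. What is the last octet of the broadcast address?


Given: IP = 139.166.4.202, prefix = /27
Host bits = 32 - 27 = 5
Network last octet = 202 AND mask = 192
Host part size = 2^5 - 1 = 31
Broadcast last octet = 192 OR 31 = 223

223


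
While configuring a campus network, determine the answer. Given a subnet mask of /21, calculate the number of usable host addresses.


Given: subnet mask /21
Host bits = 32 - 21 = 11
Total addresses = 2^11 = 2048
Usable hosts = 2048 - 2 (network + broadcast) = 2046

2046


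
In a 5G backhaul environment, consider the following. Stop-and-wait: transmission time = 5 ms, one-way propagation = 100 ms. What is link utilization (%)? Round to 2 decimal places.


Given: Ttrans = 5 ms, Tprop = 100 ms
RTT = 2 * Tprop = 2 * 100 = 200 ms
U = Ttrans / (Ttrans + RTT)
U = 5 / (5 + 200)
U = 5 / 205 = 0.02439
U% = 2.44%

2.44


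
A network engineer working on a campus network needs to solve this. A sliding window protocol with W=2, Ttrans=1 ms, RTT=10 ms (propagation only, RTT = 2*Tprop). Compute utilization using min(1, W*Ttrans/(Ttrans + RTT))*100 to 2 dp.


Given: W = 2, Ttrans = 1 ms, RTT = 10 ms (= 2 * Tprop, Tprop = 5 ms)
Cycle time = Ttrans + RTT = 1 + 10 = 11 ms (first packet sent until its ACK returns)
W * Ttrans = 2 * 1 = 2 ms of sending per cycle
W * Ttrans / (Ttrans + RTT) = 2 / 11 = 0.181818
U = min(1, 0.181818) = 0.181818
U% = 18.18%

18.18


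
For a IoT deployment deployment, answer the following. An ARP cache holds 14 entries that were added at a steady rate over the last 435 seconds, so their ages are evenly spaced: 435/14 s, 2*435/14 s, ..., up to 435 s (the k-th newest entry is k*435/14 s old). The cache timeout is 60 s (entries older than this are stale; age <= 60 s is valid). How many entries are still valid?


Ages are k * 435/14 s for k = 1..14 (spacing = 31.0714 s).
Entry k is valid iff k * 435/14 <= 60 iff k <= 14 * 60 / 435 = 1.9310
n_valid = floor(1.9310) = 1
(n_stale = 14 - 1 = 13)

1


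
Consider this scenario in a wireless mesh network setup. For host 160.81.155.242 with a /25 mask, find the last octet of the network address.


Given: IP = 160.81.155.242, prefix = /25
Subnet mask = 255.255.255.128
Last octet of IP: 242
Last octet of mask: 128
Network last octet = 242 AND 128 = 128

128


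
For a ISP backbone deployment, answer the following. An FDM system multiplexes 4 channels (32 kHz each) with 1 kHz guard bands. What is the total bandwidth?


Given: 4 channels, 32 kHz each, guard = 1 kHz
Channel bandwidth = 4 * 32 = 128 kHz
Guard bands = 3 gaps * 1 kHz = 3 kHz
Total = 128 + 3 = 131 kHz

131


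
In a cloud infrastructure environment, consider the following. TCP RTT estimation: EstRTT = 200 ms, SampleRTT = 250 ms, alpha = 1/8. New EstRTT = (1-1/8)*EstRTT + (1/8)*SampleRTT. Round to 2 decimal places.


Given: EstRTT = 200 ms, SampleRTT = 250 ms, alpha = 1/8
New EstRTT = (1 - alpha) * EstRTT + alpha * SampleRTT
(7/8) * 200 = 175
(1/8) * 250 = 31.25
New EstRTT = 175 + 31.25 = 206.25 ms -> 206.25 ms (2 dp)

206.25


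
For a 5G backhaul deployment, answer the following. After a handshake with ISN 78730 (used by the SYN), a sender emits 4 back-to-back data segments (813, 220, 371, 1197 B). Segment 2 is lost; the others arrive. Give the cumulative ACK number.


SYN uses sequence number 78730; first data byte = ISN + 1 = 78731.
Segment 1: SEQ = 78731, len = 813 B, covers [78731, 79543]
Segment 2: SEQ = 79544, len = 220 B, covers [79544, 79763] [LOST]
Segment 3: SEQ = 79764, len = 371 B, covers [79764, 80134]
Segment 4: SEQ = 80135, len = 1197 B, covers [80135, 81331]
In-order data received: bytes [78731, 79543] (segments 1..1).
Segment 2 missing -> gap begins at byte 79544; later segments buffered out of order.
Cumulative ACK = next expected in-order byte = 78731 + 813 = 79544

79544


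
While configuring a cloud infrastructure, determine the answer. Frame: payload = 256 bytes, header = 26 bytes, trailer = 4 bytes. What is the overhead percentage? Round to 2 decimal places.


Given: payload = 256 B, header = 26 B, trailer = 4 B
Overhead bytes = header + trailer = 26 + 4 = 30
Total frame = payload + overhead = 256 + 30 = 286
Overhead % = 30 / 286 * 100 = 10.4895% -> 10.49% (2 dp)

10.49


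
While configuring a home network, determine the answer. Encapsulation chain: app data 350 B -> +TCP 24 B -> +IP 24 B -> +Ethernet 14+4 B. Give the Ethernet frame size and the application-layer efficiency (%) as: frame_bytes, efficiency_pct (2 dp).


TCP segment = 350 + 24 = 374 B
IP packet = 374 + 24 = 398 B
Ethernet frame = 398 + 14 + 4 = 416 B
Efficiency = app / frame = 350 / 416 = 0.841346 = 84.1346% -> 84.13% (2 dp)

416, 84.13


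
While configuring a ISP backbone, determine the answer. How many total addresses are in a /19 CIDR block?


Given: CIDR prefix /19
Host bits = 32 - 19 = 13
Total addresses = 2^13 = 8192

8192


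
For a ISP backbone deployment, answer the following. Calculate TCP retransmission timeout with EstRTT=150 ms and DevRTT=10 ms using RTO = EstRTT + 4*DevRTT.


Given: EstRTT = 150 ms, DevRTT = 10 ms
Timeout = EstRTT + 4 * DevRTT
4 * DevRTT = 4 * 10 = 40
Timeout = 150 + 40 = 190 ms

190


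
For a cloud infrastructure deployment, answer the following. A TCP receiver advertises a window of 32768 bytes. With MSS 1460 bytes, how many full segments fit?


Given: RWND = 32768 bytes, MSS = 1460 bytes
Full segments = floor(RWND / MSS)
Full segments = floor(32768 / 1460)
Full segments = floor(22.4438) = 22

22
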